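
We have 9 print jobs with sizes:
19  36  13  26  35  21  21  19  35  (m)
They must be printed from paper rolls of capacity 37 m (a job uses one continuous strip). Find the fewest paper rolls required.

8

Total = 36 + 35 + 35 + 26 + 21 + 21 + 19 + 19 + 13 = 225 m.
Lower bound: ⌈225/37⌉ = 7 paper rolls.
Also, 8 print jobs each exceed 37/2 m, and no two of those can share a roll, so at least 8 paper rolls are needed.
A packing using 8 paper rolls:
  roll 1: 36 = 36
  roll 2: 35 = 35
  roll 3: 35 = 35
  roll 4: 26 = 26
  roll 5: 21 + 13 = 34
  roll 6: 21 = 21
  roll 7: 19 = 19
  roll 8: 19 = 19
This matches the lower bound, so 8 is optimal.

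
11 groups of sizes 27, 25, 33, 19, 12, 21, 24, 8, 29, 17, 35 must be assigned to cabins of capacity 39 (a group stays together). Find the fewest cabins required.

Total = 35 + 33 + 29 + 27 + 25 + 24 + 21 + 19 + 17 + 12 + 8 = 250.
Lower bound: ⌈250/39⌉ = 7 cabins.
A packing using 8 cabins:
  cabin 1: 35 = 35
  cabin 2: 33 = 33
  cabin 3: 29 + 8 = 37
  cabin 4: 27 + 12 = 39
  cabin 5: 25 = 25
  cabin 6: 24 = 24
  cabin 7: 21 + 17 = 38
  cabin 8: 19 = 19
No arrangement into 7 cabins stays within capacity, so 8 is optimal.

8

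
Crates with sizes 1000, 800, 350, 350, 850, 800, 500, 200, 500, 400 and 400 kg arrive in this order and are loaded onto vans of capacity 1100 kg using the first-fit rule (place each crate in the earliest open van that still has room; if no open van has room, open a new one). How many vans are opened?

7

  1000 → van 1 (new)  [load 1000/1100]
  800 → van 2 (new)  [load 800/1100]
  350 → van 3 (new)  [load 350/1100]
  350 → van 3  [load 700/1100]
  850 → van 4 (new)  [load 850/1100]
  800 → van 5 (new)  [load 800/1100]
  500 → van 6 (new)  [load 500/1100]
  200 → van 2  [load 1000/1100]
  500 → van 6  [load 1000/1100]
  400 → van 3  [load 1100/1100]
  400 → van 7 (new)  [load 400/1100]
7 vans opened.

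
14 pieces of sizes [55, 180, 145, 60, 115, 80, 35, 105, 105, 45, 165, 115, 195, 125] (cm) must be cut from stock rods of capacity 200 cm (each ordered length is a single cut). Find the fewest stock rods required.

9

Total = 195 + 180 + 165 + 145 + 125 + 115 + 115 + 105 + 105 + 80 + 60 + 55 + 45 + 35 = 1525 cm.
Lower bound: ⌈1525/200⌉ = 8 stock rods.
Also, 9 pieces each exceed 100 cm, and no two of those can share a stock rod, so at least 9 stock rods are needed.
A packing using 9 stock rods:
  stock rod 1: 195 = 195
  stock rod 2: 180 = 180
  stock rod 3: 165 + 35 = 200
  stock rod 4: 145 + 55 = 200
  stock rod 5: 125 + 60 = 185
  stock rod 6: 115 + 80 = 195
  stock rod 7: 115 + 45 = 160
  stock rod 8: 105 = 105
  stock rod 9: 105 = 105
This matches the lower bound, so 9 is optimal.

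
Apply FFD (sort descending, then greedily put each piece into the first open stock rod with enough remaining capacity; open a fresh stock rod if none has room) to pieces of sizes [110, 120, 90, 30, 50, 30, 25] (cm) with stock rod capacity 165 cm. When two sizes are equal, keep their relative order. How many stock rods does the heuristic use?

3

Sorted descending: 120, 110, 90, 50, 30, 30, 25.
  120 → stock rod 1 (new)  [load 120/165]
  110 → stock rod 2 (new)  [load 110/165]
  90 → stock rod 3 (new)  [load 90/165]
  50 → stock rod 2  [load 160/165]
  30 → stock rod 1  [load 150/165]
  30 → stock rod 3  [load 120/165]
  25 → stock rod 3  [load 145/165]
3 stock rods opened.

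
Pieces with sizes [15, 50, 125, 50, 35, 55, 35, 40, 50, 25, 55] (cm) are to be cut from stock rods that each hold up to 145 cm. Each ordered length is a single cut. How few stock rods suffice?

4

Total = 125 + 55 + 55 + 50 + 50 + 50 + 40 + 35 + 35 + 25 + 15 = 535 cm.
Lower bound: ⌈535/145⌉ = 4 stock rods.
A packing using 4 stock rods:
  stock rod 1: 125 + 15 = 140
  stock rod 2: 55 + 55 + 35 = 145
  stock rod 3: 50 + 50 + 40 = 140
  stock rod 4: 50 + 35 + 25 = 110
This matches the lower bound, so 4 is optimal.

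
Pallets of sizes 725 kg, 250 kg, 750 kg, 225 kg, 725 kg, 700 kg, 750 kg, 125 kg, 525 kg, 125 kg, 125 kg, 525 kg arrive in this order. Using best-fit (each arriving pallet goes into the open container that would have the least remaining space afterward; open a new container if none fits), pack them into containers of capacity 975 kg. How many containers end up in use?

7

  725 → container 1 (new)  [load 725/975]
  250 → container 1  [load 975/975]
  750 → container 2 (new)  [load 750/975]
  225 → container 2  [load 975/975]
  725 → container 3 (new)  [load 725/975]
  700 → container 4 (new)  [load 700/975]
  750 → container 5 (new)  [load 750/975]
  125 → container 5  [load 875/975]
  525 → container 6 (new)  [load 525/975]
  125 → container 3  [load 850/975]
  125 → container 3  [load 975/975]
  525 → container 7 (new)  [load 525/975]
7 containers opened.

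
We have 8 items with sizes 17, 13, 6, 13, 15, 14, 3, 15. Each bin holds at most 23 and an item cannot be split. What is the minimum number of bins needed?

Total = 17 + 15 + 15 + 14 + 13 + 13 + 6 + 3 = 96.
Lower bound: ⌈96/23⌉ = 5 bins.
Also, 6 items each exceed 23/2, and no two of those can share a bin, so at least 6 bins are needed.
A packing using 6 bins:
  bin 1: 17 + 6 = 23
  bin 2: 15 + 3 = 18
  bin 3: 15 = 15
  bin 4: 14 = 14
  bin 5: 13 = 13
  bin 6: 13 = 13
This matches the lower bound, so 6 is optimal.

6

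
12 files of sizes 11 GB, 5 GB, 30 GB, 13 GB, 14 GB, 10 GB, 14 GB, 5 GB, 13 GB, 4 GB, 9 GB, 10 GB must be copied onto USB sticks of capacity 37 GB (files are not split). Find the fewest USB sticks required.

4

Total = 30 + 14 + 14 + 13 + 13 + 11 + 10 + 10 + 9 + 5 + 5 + 4 = 138 GB.
Lower bound: ⌈138/37⌉ = 4 USB sticks.
A packing using 4 USB sticks:
  USB stick 1: 30 + 5 = 35
  USB stick 2: 14 + 14 + 9 = 37
  USB stick 3: 13 + 13 + 11 = 37
  USB stick 4: 10 + 10 + 5 + 4 = 29
This matches the lower bound, so 4 is optimal.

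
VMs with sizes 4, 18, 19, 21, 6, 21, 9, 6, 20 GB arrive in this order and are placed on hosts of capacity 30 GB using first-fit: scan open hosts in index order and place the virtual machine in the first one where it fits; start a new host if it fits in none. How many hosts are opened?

5

  4 → host 1 (new)  [load 4/30]
  18 → host 1  [load 22/30]
  19 → host 2 (new)  [load 19/30]
  21 → host 3 (new)  [load 21/30]
  6 → host 1  [load 28/30]
  21 → host 4 (new)  [load 21/30]
  9 → host 2  [load 28/30]
  6 → host 3  [load 27/30]
  20 → host 5 (new)  [load 20/30]
5 hosts opened.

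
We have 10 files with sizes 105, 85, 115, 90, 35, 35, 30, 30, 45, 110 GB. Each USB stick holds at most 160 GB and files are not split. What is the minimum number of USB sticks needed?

5

Total = 115 + 110 + 105 + 90 + 85 + 45 + 35 + 35 + 30 + 30 = 680 GB.
Lower bound: ⌈680/160⌉ = 5 USB sticks.
A packing using 5 USB sticks:
  USB stick 1: 115 + 45 = 160
  USB stick 2: 110 + 35 = 145
  USB stick 3: 105 + 35 = 140
  USB stick 4: 90 + 30 + 30 = 150
  USB stick 5: 85 = 85
This matches the lower bound, so 5 is optimal.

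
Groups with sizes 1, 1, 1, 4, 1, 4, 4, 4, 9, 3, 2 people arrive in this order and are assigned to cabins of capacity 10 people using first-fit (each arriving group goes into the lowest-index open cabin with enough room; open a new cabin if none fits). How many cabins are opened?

4

  1 → cabin 1 (new)  [load 1/10]
  1 → cabin 1  [load 2/10]
  1 → cabin 1  [load 3/10]
  4 → cabin 1  [load 7/10]
  1 → cabin 1  [load 8/10]
  4 → cabin 2 (new)  [load 4/10]
  4 → cabin 2  [load 8/10]
  4 → cabin 3 (new)  [load 4/10]
  9 → cabin 4 (new)  [load 9/10]
  3 → cabin 3  [load 7/10]
  2 → cabin 1  [load 10/10]
4 cabins opened.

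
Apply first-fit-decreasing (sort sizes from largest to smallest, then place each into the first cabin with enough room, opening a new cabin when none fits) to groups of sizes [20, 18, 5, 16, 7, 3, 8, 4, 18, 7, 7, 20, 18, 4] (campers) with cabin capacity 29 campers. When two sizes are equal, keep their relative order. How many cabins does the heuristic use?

6

Sorted descending: 20, 20, 18, 18, 18, 16, 8, 7, 7, 7, 5, 4, 4, 3.
  20 → cabin 1 (new)  [load 20/29]
  20 → cabin 2 (new)  [load 20/29]
  18 → cabin 3 (new)  [load 18/29]
  18 → cabin 4 (new)  [load 18/29]
  18 → cabin 5 (new)  [load 18/29]
  16 → cabin 6 (new)  [load 16/29]
  8 → cabin 1  [load 28/29]
  7 → cabin 2  [load 27/29]
  7 → cabin 3  [load 25/29]
  7 → cabin 4  [load 25/29]
  5 → cabin 5  [load 23/29]
  4 → cabin 3  [load 29/29]
  4 → cabin 4  [load 29/29]
  3 → cabin 5  [load 26/29]
6 cabins opened.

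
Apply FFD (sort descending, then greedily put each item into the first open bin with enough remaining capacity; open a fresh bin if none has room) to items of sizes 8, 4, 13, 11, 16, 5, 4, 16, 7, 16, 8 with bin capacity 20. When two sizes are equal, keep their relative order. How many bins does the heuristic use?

6

Sorted descending: 16, 16, 16, 13, 11, 8, 8, 7, 5, 4, 4.
  16 → bin 1 (new)  [load 16/20]
  16 → bin 2 (new)  [load 16/20]
  16 → bin 3 (new)  [load 16/20]
  13 → bin 4 (new)  [load 13/20]
  11 → bin 5 (new)  [load 11/20]
  8 → bin 5  [load 19/20]
  8 → bin 6 (new)  [load 8/20]
  7 → bin 4  [load 20/20]
  5 → bin 6  [load 13/20]
  4 → bin 1  [load 20/20]
  4 → bin 2  [load 20/20]
6 bins opened.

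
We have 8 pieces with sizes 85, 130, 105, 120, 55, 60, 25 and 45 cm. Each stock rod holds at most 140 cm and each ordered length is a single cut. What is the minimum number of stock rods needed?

5

Total = 130 + 120 + 105 + 85 + 60 + 55 + 45 + 25 = 625 cm.
Lower bound: ⌈625/140⌉ = 5 stock rods.
A packing using 5 stock rods:
  stock rod 1: 130 = 130
  stock rod 2: 120 = 120
  stock rod 3: 105 + 25 = 130
  stock rod 4: 85 + 55 = 140
  stock rod 5: 60 + 45 = 105
This matches the lower bound, so 5 is optimal.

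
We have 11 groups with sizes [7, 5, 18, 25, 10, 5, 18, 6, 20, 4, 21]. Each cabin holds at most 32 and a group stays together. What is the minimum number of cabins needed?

5

Total = 25 + 21 + 20 + 18 + 18 + 10 + 7 + 6 + 5 + 5 + 4 = 139.
Lower bound: ⌈139/32⌉ = 5 cabins.
A packing using 5 cabins:
  cabin 1: 25 + 7 = 32
  cabin 2: 21 + 10 = 31
  cabin 3: 20 + 6 + 5 = 31
  cabin 4: 18 + 5 + 4 = 27
  cabin 5: 18 = 18
This matches the lower bound, so 5 is optimal.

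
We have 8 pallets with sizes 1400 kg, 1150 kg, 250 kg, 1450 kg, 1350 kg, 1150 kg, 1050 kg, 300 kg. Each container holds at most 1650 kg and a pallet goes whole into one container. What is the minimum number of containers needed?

6

Total = 1450 + 1400 + 1350 + 1150 + 1150 + 1050 + 300 + 250 = 8100 kg.
Lower bound: ⌈8100/1650⌉ = 5 containers.
Also, 6 pallets each exceed 825 kg, and no two of those can share a container, so at least 6 containers are needed.
A packing using 6 containers:
  container 1: 1450 = 1450
  container 2: 1400 + 250 = 1650
  container 3: 1350 + 300 = 1650
  container 4: 1150 = 1150
  container 5: 1150 = 1150
  container 6: 1050 = 1050
This matches the lower bound, so 6 is optimal.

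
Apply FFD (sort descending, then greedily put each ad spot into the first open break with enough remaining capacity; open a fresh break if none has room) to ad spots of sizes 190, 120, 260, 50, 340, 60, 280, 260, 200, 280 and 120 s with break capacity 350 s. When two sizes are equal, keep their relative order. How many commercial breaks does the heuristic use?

Sorted descending: 340, 280, 280, 260, 260, 200, 190, 120, 120, 60, 50.
  340 → break 1 (new)  [load 340/350]
  280 → break 2 (new)  [load 280/350]
  280 → break 3 (new)  [load 280/350]
  260 → break 4 (new)  [load 260/350]
  260 → break 5 (new)  [load 260/350]
  200 → break 6 (new)  [load 200/350]
  190 → break 7 (new)  [load 190/350]
  120 → break 6  [load 320/350]
  120 → break 7  [load 310/350]
  60 → break 2  [load 340/350]
  50 → break 3  [load 330/350]
7 commercial breaks opened.

7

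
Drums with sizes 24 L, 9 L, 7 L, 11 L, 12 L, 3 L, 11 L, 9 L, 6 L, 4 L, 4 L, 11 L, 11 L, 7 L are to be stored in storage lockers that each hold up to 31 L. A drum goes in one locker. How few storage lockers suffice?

Total = 24 + 12 + 11 + 11 + 11 + 11 + 9 + 9 + 7 + 7 + 6 + 4 + 4 + 3 = 129 L.
Lower bound: ⌈129/31⌉ = 5 storage lockers.
A packing using 5 storage lockers:
  locker 1: 24 + 7 = 31
  locker 2: 12 + 11 + 7 = 30
  locker 3: 11 + 11 + 9 = 31
  locker 4: 11 + 9 + 6 + 4 = 30
  locker 5: 4 + 3 = 7
This matches the lower bound, so 5 is optimal.

5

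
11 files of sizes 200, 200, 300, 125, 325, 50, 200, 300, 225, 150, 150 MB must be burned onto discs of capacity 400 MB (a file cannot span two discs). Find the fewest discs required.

7

Total = 325 + 300 + 300 + 225 + 200 + 200 + 200 + 150 + 150 + 125 + 50 = 2225 MB.
Lower bound: ⌈2225/400⌉ = 6 discs.
A packing using 7 discs:
  disc 1: 325 + 50 = 375
  disc 2: 300 = 300
  disc 3: 300 = 300
  disc 4: 225 + 150 = 375
  disc 5: 200 + 200 = 400
  disc 6: 200 + 150 = 350
  disc 7: 125 = 125
No arrangement into 6 discs stays within capacity, so 7 is optimal.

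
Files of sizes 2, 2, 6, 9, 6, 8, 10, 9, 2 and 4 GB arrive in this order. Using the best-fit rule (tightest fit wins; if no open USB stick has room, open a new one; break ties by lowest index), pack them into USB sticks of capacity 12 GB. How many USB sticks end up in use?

  2 → USB stick 1 (new)  [load 2/12]
  2 → USB stick 1  [load 4/12]
  6 → USB stick 1  [load 10/12]
  9 → USB stick 2 (new)  [load 9/12]
  6 → USB stick 3 (new)  [load 6/12]
  8 → USB stick 4 (new)  [load 8/12]
  10 → USB stick 5 (new)  [load 10/12]
  9 → USB stick 6 (new)  [load 9/12]
  2 → USB stick 1  [load 12/12]
  4 → USB stick 4  [load 12/12]
6 USB sticks opened.

6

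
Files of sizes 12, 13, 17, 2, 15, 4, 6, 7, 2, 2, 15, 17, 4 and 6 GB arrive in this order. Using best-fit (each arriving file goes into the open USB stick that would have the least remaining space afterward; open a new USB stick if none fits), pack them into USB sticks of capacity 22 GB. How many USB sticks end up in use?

6

  12 → USB stick 1 (new)  [load 12/22]
  13 → USB stick 2 (new)  [load 13/22]
  17 → USB stick 3 (new)  [load 17/22]
  2 → USB stick 3  [load 19/22]
  15 → USB stick 4 (new)  [load 15/22]
  4 → USB stick 4  [load 19/22]
  6 → USB stick 2  [load 19/22]
  7 → USB stick 1  [load 19/22]
  2 → USB stick 1  [load 21/22]
  2 → USB stick 2  [load 21/22]
  15 → USB stick 5 (new)  [load 15/22]
  17 → USB stick 6 (new)  [load 17/22]
  4 → USB stick 6  [load 21/22]
  6 → USB stick 5  [load 21/22]
6 USB sticks opened.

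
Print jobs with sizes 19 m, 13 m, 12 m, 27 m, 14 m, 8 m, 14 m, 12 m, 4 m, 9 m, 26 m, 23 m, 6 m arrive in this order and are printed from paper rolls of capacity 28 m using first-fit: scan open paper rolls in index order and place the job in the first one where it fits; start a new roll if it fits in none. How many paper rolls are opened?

  19 → roll 1 (new)  [load 19/28]
  13 → roll 2 (new)  [load 13/28]
  12 → roll 2  [load 25/28]
  27 → roll 3 (new)  [load 27/28]
  14 → roll 4 (new)  [load 14/28]
  8 → roll 1  [load 27/28]
  14 → roll 4  [load 28/28]
  12 → roll 5 (new)  [load 12/28]
  4 → roll 5  [load 16/28]
  9 → roll 5  [load 25/28]
  26 → roll 6 (new)  [load 26/28]
  23 → roll 7 (new)  [load 23/28]
  6 → roll 8 (new)  [load 6/28]
8 paper rolls opened.

8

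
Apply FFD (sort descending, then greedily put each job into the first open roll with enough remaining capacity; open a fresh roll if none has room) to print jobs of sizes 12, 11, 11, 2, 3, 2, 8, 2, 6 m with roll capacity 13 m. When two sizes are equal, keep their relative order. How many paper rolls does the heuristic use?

5

Sorted descending: 12, 11, 11, 8, 6, 3, 2, 2, 2.
  12 → roll 1 (new)  [load 12/13]
  11 → roll 2 (new)  [load 11/13]
  11 → roll 3 (new)  [load 11/13]
  8 → roll 4 (new)  [load 8/13]
  6 → roll 5 (new)  [load 6/13]
  3 → roll 4  [load 11/13]
  2 → roll 2  [load 13/13]
  2 → roll 3  [load 13/13]
  2 → roll 4  [load 13/13]
5 paper rolls opened.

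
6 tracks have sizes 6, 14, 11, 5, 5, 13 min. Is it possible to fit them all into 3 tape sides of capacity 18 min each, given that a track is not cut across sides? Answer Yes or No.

No

Total = 54 min; ⌈54/18⌉ = 3.
The bound of 3 does not rule out 3, but exhaustive search shows no assignment into 3 tape sides of capacity 18 min exists — the minimum is 4.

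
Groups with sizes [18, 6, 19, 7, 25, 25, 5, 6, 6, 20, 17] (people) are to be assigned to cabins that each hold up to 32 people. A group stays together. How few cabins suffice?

Total = 25 + 25 + 20 + 19 + 18 + 17 + 7 + 6 + 6 + 6 + 5 = 154 people.
Lower bound: ⌈154/32⌉ = 5 cabins.
Also, 6 groups each exceed 16 people, and no two of those can share a cabin, so at least 6 cabins are needed.
A packing using 6 cabins:
  cabin 1: 25 + 7 = 32
  cabin 2: 25 + 6 = 31
  cabin 3: 20 + 6 + 6 = 32
  cabin 4: 19 + 5 = 24
  cabin 5: 18 = 18
  cabin 6: 17 = 17
This matches the lower bound, so 6 is optimal.

6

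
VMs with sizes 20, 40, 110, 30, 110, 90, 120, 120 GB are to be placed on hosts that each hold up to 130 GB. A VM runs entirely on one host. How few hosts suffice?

6

Total = 120 + 120 + 110 + 110 + 90 + 40 + 30 + 20 = 640 GB.
Lower bound: ⌈640/130⌉ = 5 hosts.
A packing using 6 hosts:
  host 1: 120 = 120
  host 2: 120 = 120
  host 3: 110 + 20 = 130
  host 4: 110 = 110
  host 5: 90 + 40 = 130
  host 6: 30 = 30
No arrangement into 5 hosts stays within capacity, so 6 is optimal.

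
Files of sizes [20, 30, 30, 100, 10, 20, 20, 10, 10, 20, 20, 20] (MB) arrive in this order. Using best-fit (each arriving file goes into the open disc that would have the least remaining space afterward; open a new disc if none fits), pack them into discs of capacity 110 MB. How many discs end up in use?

3

  20 → disc 1 (new)  [load 20/110]
  30 → disc 1  [load 50/110]
  30 → disc 1  [load 80/110]
  100 → disc 2 (new)  [load 100/110]
  10 → disc 2  [load 110/110]
  20 → disc 1  [load 100/110]
  20 → disc 3 (new)  [load 20/110]
  10 → disc 1  [load 110/110]
  10 → disc 3  [load 30/110]
  20 → disc 3  [load 50/110]
  20 → disc 3  [load 70/110]
  20 → disc 3  [load 90/110]
3 discs opened.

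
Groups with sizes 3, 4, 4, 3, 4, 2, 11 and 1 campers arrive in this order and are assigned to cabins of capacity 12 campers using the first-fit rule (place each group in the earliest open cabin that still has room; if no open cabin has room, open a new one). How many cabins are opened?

3

  3 → cabin 1 (new)  [load 3/12]
  4 → cabin 1  [load 7/12]
  4 → cabin 1  [load 11/12]
  3 → cabin 2 (new)  [load 3/12]
  4 → cabin 2  [load 7/12]
  2 → cabin 2  [load 9/12]
  11 → cabin 3 (new)  [load 11/12]
  1 → cabin 1  [load 12/12]
3 cabins opened.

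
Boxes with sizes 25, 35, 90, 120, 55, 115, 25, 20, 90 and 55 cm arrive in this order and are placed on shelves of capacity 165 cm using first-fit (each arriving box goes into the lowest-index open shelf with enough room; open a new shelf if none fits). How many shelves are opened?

5

  25 → shelf 1 (new)  [load 25/165]
  35 → shelf 1  [load 60/165]
  90 → shelf 1  [load 150/165]
  120 → shelf 2 (new)  [load 120/165]
  55 → shelf 3 (new)  [load 55/165]
  115 → shelf 4 (new)  [load 115/165]
  25 → shelf 2  [load 145/165]
  20 → shelf 2  [load 165/165]
  90 → shelf 3  [load 145/165]
  55 → shelf 5 (new)  [load 55/165]
5 shelves opened.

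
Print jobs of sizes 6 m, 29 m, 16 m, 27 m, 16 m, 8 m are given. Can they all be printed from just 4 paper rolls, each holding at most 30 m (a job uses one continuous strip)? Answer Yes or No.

A valid assignment using 4 paper rolls:
  roll 1: 29 = 29
  roll 2: 27 = 27
  roll 3: 16 + 8 + 6 = 30
  roll 4: 16 = 16
Every load is within 30 m, so 4 paper rolls suffice.

Yes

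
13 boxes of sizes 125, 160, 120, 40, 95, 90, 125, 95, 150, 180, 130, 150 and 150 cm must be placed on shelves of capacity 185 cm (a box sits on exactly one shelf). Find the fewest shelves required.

Total = 180 + 160 + 150 + 150 + 150 + 130 + 125 + 125 + 120 + 95 + 95 + 90 + 40 = 1610 cm.
Lower bound: ⌈1610/185⌉ = 9 shelves.
Also, 11 boxes each exceed 185/2 cm, and no two of those can share a shelf, so at least 11 shelves are needed.
A packing using 11 shelves:
  shelf 1: 180 = 180
  shelf 2: 160 = 160
  shelf 3: 150 = 150
  shelf 4: 150 = 150
  shelf 5: 150 = 150
  shelf 6: 130 + 40 = 170
  shelf 7: 125 = 125
  shelf 8: 125 = 125
  shelf 9: 120 = 120
  shelf 10: 95 + 90 = 185
  shelf 11: 95 = 95
This matches the lower bound, so 11 is optimal.

11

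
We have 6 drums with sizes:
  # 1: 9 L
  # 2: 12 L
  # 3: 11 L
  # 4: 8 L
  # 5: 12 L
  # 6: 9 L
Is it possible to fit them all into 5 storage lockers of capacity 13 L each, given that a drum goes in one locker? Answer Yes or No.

No

Total = 61 L; ⌈61/13⌉ = 5.
6 drums each exceed half the capacity and cannot share a locker, forcing at least 6 storage lockers.
At least 6 storage lockers are required, but only 5 are allowed.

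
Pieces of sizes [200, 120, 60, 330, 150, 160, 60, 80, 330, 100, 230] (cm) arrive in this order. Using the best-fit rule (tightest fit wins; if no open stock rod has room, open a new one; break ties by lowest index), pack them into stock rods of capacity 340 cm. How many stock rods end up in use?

6

  200 → stock rod 1 (new)  [load 200/340]
  120 → stock rod 1  [load 320/340]
  60 → stock rod 2 (new)  [load 60/340]
  330 → stock rod 3 (new)  [load 330/340]
  150 → stock rod 2  [load 210/340]
  160 → stock rod 4 (new)  [load 160/340]
  60 → stock rod 2  [load 270/340]
  80 → stock rod 4  [load 240/340]
  330 → stock rod 5 (new)  [load 330/340]
  100 → stock rod 4  [load 340/340]
  230 → stock rod 6 (new)  [load 230/340]
6 stock rods opened.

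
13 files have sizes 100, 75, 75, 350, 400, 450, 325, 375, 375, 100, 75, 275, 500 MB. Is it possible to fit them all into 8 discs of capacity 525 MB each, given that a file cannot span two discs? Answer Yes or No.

Yes

A valid assignment using 8 discs:
  disc 1: 500 = 500
  disc 2: 450 + 75 = 525
  disc 3: 400 + 100 = 500
  disc 4: 375 + 100 = 475
  disc 5: 375 + 75 + 75 = 525
  disc 6: 350 = 350
  disc 7: 325 = 325
  disc 8: 275 = 275
Every load is within 525 MB, so 8 discs suffice.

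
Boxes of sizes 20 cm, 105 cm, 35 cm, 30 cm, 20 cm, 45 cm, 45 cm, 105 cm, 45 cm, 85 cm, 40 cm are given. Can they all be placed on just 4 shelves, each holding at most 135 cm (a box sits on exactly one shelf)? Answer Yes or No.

Total = 575 cm; ⌈575/135⌉ = 5.
At least 5 shelves are required, but only 4 are allowed.

No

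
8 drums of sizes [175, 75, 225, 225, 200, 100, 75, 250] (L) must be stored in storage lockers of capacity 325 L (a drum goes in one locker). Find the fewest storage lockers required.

5

Total = 250 + 225 + 225 + 200 + 175 + 100 + 75 + 75 = 1325 L.
Lower bound: ⌈1325/325⌉ = 5 storage lockers.
A packing using 5 storage lockers:
  locker 1: 250 + 75 = 325
  locker 2: 225 + 100 = 325
  locker 3: 225 + 75 = 300
  locker 4: 200 = 200
  locker 5: 175 = 175
This matches the lower bound, so 5 is optimal.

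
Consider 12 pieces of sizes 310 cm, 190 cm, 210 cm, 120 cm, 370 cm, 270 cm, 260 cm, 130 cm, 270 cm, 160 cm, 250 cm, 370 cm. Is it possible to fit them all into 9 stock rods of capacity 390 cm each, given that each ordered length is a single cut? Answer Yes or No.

Yes

A valid assignment using 9 stock rods:
  stock rod 1: 370 = 370
  stock rod 2: 370 = 370
  stock rod 3: 310 = 310
  stock rod 4: 270 + 120 = 390
  stock rod 5: 270 = 270
  stock rod 6: 260 + 130 = 390
  stock rod 7: 250 = 250
  stock rod 8: 210 + 160 = 370
  stock rod 9: 190 = 190
Every load is within 390 cm, so 9 stock rods suffice.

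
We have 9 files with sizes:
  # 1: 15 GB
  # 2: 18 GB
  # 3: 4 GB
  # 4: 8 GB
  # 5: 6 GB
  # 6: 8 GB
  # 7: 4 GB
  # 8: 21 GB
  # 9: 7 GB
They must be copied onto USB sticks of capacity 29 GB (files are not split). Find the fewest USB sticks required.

Total = 21 + 18 + 15 + 8 + 8 + 7 + 6 + 4 + 4 = 91 GB.
Lower bound: ⌈91/29⌉ = 4 USB sticks.
A packing using 4 USB sticks:
  USB stick 1: 21 + 8 = 29
  USB stick 2: 18 + 8 = 26
  USB stick 3: 15 + 7 + 6 = 28
  USB stick 4: 4 + 4 = 8
This matches the lower bound, so 4 is optimal.

4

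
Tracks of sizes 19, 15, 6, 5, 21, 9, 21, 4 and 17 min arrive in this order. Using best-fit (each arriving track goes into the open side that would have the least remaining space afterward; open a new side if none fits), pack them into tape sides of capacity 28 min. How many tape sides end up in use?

5

  19 → side 1 (new)  [load 19/28]
  15 → side 2 (new)  [load 15/28]
  6 → side 1  [load 25/28]
  5 → side 2  [load 20/28]
  21 → side 3 (new)  [load 21/28]
  9 → side 4 (new)  [load 9/28]
  21 → side 5 (new)  [load 21/28]
  4 → side 3  [load 25/28]
  17 → side 4  [load 26/28]
5 tape sides opened.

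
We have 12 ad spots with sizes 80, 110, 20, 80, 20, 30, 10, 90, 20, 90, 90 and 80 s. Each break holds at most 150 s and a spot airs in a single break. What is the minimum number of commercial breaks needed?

7

Total = 110 + 90 + 90 + 90 + 80 + 80 + 80 + 30 + 20 + 20 + 20 + 10 = 720 s.
Lower bound: ⌈720/150⌉ = 5 commercial breaks.
Also, 7 ad spots each exceed 75 s, and no two of those can share a break, so at least 7 commercial breaks are needed.
A packing using 7 commercial breaks:
  break 1: 110 + 30 + 10 = 150
  break 2: 90 + 20 + 20 + 20 = 150
  break 3: 90 = 90
  break 4: 90 = 90
  break 5: 80 = 80
  break 6: 80 = 80
  break 7: 80 = 80
This matches the lower bound, so 7 is optimal.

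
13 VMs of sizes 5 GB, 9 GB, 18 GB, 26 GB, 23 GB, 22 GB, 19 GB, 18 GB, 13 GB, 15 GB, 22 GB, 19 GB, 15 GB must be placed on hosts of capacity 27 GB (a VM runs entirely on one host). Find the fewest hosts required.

11

Total = 26 + 23 + 22 + 22 + 19 + 19 + 18 + 18 + 15 + 15 + 13 + 9 + 5 = 224 GB.
Lower bound: ⌈224/27⌉ = 9 hosts.
Also, 10 VMs each exceed 27/2 GB, and no two of those can share a host, so at least 10 hosts are needed.
A packing using 11 hosts:
  host 1: 26 = 26
  host 2: 23 = 23
  host 3: 22 + 5 = 27
  host 4: 22 = 22
  host 5: 19 = 19
  host 6: 19 = 19
  host 7: 18 + 9 = 27
  host 8: 18 = 18
  host 9: 15 = 15
  host 10: 15 = 15
  host 11: 13 = 13
No arrangement into 10 hosts stays within capacity, so 11 is optimal.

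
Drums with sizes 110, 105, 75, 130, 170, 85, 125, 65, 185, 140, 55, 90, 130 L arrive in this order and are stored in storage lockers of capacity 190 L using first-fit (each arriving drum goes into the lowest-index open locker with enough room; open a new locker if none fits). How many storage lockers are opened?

  110 → locker 1 (new)  [load 110/190]
  105 → locker 2 (new)  [load 105/190]
  75 → locker 1  [load 185/190]
  130 → locker 3 (new)  [load 130/190]
  170 → locker 4 (new)  [load 170/190]
  85 → locker 2  [load 190/190]
  125 → locker 5 (new)  [load 125/190]
  65 → locker 5  [load 190/190]
  185 → locker 6 (new)  [load 185/190]
  140 → locker 7 (new)  [load 140/190]
  55 → locker 3  [load 185/190]
  90 → locker 8 (new)  [load 90/190]
  130 → locker 9 (new)  [load 130/190]
9 storage lockers opened.

9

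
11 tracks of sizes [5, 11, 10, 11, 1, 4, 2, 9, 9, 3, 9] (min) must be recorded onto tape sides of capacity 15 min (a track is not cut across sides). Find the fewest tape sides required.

6

Total = 11 + 11 + 10 + 9 + 9 + 9 + 5 + 4 + 3 + 2 + 1 = 74 min.
Lower bound: ⌈74/15⌉ = 5 tape sides.
Also, 6 tracks each exceed 15/2 min, and no two of those can share a side, so at least 6 tape sides are needed.
A packing using 6 tape sides:
  side 1: 11 + 4 = 15
  side 2: 11 + 3 + 1 = 15
  side 3: 10 + 5 = 15
  side 4: 9 + 2 = 11
  side 5: 9 = 9
  side 6: 9 = 9
This matches the lower bound, so 6 is optimal.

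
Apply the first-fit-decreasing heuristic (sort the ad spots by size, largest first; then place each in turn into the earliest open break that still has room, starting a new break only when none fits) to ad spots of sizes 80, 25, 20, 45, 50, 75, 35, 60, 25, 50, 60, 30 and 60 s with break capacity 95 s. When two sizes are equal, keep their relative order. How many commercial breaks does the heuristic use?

7

Sorted descending: 80, 75, 60, 60, 60, 50, 50, 45, 35, 30, 25, 25, 20.
  80 → break 1 (new)  [load 80/95]
  75 → break 2 (new)  [load 75/95]
  60 → break 3 (new)  [load 60/95]
  60 → break 4 (new)  [load 60/95]
  60 → break 5 (new)  [load 60/95]
  50 → break 6 (new)  [load 50/95]
  50 → break 7 (new)  [load 50/95]
  45 → break 6  [load 95/95]
  35 → break 3  [load 95/95]
  30 → break 4  [load 90/95]
  25 → break 5  [load 85/95]
  25 → break 7  [load 75/95]
  20 → break 2  [load 95/95]
7 commercial breaks opened.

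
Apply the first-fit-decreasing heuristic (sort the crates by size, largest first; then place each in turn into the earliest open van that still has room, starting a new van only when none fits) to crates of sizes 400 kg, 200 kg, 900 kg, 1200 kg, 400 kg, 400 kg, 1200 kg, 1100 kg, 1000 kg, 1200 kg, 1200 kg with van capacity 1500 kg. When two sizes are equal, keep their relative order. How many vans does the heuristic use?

7

Sorted descending: 1200, 1200, 1200, 1200, 1100, 1000, 900, 400, 400, 400, 200.
  1200 → van 1 (new)  [load 1200/1500]
  1200 → van 2 (new)  [load 1200/1500]
  1200 → van 3 (new)  [load 1200/1500]
  1200 → van 4 (new)  [load 1200/1500]
  1100 → van 5 (new)  [load 1100/1500]
  1000 → van 6 (new)  [load 1000/1500]
  900 → van 7 (new)  [load 900/1500]
  400 → van 5  [load 1500/1500]
  400 → van 6  [load 1400/1500]
  400 → van 7  [load 1300/1500]
  200 → van 1  [load 1400/1500]
7 vans opened.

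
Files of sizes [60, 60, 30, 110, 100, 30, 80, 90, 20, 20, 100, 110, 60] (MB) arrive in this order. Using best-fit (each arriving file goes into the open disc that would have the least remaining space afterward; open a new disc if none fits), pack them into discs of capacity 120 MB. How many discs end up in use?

  60 → disc 1 (new)  [load 60/120]
  60 → disc 1  [load 120/120]
  30 → disc 2 (new)  [load 30/120]
  110 → disc 3 (new)  [load 110/120]
  100 → disc 4 (new)  [load 100/120]
  30 → disc 2  [load 60/120]
  80 → disc 5 (new)  [load 80/120]
  90 → disc 6 (new)  [load 90/120]
  20 → disc 4  [load 120/120]
  20 → disc 6  [load 110/120]
  100 → disc 7 (new)  [load 100/120]
  110 → disc 8 (new)  [load 110/120]
  60 → disc 2  [load 120/120]
8 discs opened.

8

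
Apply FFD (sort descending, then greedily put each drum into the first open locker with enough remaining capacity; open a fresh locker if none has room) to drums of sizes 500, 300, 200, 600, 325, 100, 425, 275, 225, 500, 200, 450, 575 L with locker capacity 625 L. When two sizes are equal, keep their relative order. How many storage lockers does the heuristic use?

Sorted descending: 600, 575, 500, 500, 450, 425, 325, 300, 275, 225, 200, 200, 100.
  600 → locker 1 (new)  [load 600/625]
  575 → locker 2 (new)  [load 575/625]
  500 → locker 3 (new)  [load 500/625]
  500 → locker 4 (new)  [load 500/625]
  450 → locker 5 (new)  [load 450/625]
  425 → locker 6 (new)  [load 425/625]
  325 → locker 7 (new)  [load 325/625]
  300 → locker 7  [load 625/625]
  275 → locker 8 (new)  [load 275/625]
  225 → locker 8  [load 500/625]
  200 → locker 6  [load 625/625]
  200 → locker 9 (new)  [load 200/625]
  100 → locker 3  [load 600/625]
9 storage lockers opened.

9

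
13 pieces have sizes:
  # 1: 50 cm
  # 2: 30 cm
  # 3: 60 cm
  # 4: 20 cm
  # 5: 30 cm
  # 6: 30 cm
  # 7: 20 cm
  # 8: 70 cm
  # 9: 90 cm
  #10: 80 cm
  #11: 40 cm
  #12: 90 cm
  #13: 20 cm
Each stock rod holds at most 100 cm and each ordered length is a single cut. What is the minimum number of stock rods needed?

7

Total = 90 + 90 + 80 + 70 + 60 + 50 + 40 + 30 + 30 + 30 + 20 + 20 + 20 = 630 cm.
Lower bound: ⌈630/100⌉ = 7 stock rods.
A packing using 7 stock rods:
  stock rod 1: 90 = 90
  stock rod 2: 90 = 90
  stock rod 3: 80 + 20 = 100
  stock rod 4: 70 + 30 = 100
  stock rod 5: 60 + 40 = 100
  stock rod 6: 50 + 30 + 20 = 100
  stock rod 7: 30 + 20 = 50
This matches the lower bound, so 7 is optimal.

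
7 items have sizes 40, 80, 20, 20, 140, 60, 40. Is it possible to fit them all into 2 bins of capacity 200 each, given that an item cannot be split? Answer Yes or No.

Yes

A valid assignment using 2 bins:
  bin 1: 140 + 60 = 200
  bin 2: 80 + 40 + 40 + 20 + 20 = 200
Every load is within 200, so 2 bins suffice.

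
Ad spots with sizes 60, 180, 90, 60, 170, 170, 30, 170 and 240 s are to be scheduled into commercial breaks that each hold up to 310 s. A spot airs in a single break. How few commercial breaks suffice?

5

Total = 240 + 180 + 170 + 170 + 170 + 90 + 60 + 60 + 30 = 1170 s.
Lower bound: ⌈1170/310⌉ = 4 commercial breaks.
Also, 5 ad spots each exceed 155 s, and no two of those can share a break, so at least 5 commercial breaks are needed.
A packing using 5 commercial breaks:
  break 1: 240 + 60 = 300
  break 2: 180 + 90 + 30 = 300
  break 3: 170 + 60 = 230
  break 4: 170 = 170
  break 5: 170 = 170
This matches the lower bound, so 5 is optimal.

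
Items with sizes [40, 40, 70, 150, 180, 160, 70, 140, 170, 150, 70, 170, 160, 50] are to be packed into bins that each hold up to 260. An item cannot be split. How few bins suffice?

Total = 180 + 170 + 170 + 160 + 160 + 150 + 150 + 140 + 70 + 70 + 70 + 50 + 40 + 40 = 1620.
Lower bound: ⌈1620/260⌉ = 7 bins.
Also, 8 items each exceed 130, and no two of those can share a bin, so at least 8 bins are needed.
A packing using 8 bins:
  bin 1: 180 + 70 = 250
  bin 2: 170 + 70 = 240
  bin 3: 170 + 70 = 240
  bin 4: 160 + 50 + 40 = 250
  bin 5: 160 + 40 = 200
  bin 6: 150 = 150
  bin 7: 150 = 150
  bin 8: 140 = 140
This matches the lower bound, so 8 is optimal.

8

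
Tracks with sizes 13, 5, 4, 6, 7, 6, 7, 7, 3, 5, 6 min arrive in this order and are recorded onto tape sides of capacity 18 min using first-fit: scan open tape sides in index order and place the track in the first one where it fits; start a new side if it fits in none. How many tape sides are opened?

4

  13 → side 1 (new)  [load 13/18]
  5 → side 1  [load 18/18]
  4 → side 2 (new)  [load 4/18]
  6 → side 2  [load 10/18]
  7 → side 2  [load 17/18]
  6 → side 3 (new)  [load 6/18]
  7 → side 3  [load 13/18]
  7 → side 4 (new)  [load 7/18]
  3 → side 3  [load 16/18]
  5 → side 4  [load 12/18]
  6 → side 4  [load 18/18]
4 tape sides opened.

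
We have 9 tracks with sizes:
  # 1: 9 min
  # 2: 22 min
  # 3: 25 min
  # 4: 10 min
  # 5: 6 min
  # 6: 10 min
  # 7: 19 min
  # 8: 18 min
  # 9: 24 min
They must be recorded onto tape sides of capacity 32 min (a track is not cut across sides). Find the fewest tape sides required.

Total = 25 + 24 + 22 + 19 + 18 + 10 + 10 + 9 + 6 = 143 min.
Lower bound: ⌈143/32⌉ = 5 tape sides.
A packing using 5 tape sides:
  side 1: 25 + 6 = 31
  side 2: 24 = 24
  side 3: 22 + 10 = 32
  side 4: 19 + 10 = 29
  side 5: 18 + 9 = 27
This matches the lower bound, so 5 is optimal.

5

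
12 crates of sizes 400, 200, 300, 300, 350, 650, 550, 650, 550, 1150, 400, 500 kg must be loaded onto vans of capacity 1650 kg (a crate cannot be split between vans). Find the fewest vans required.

4

Total = 1150 + 650 + 650 + 550 + 550 + 500 + 400 + 400 + 350 + 300 + 300 + 200 = 6000 kg.
Lower bound: ⌈6000/1650⌉ = 4 vans.
A packing using 4 vans:
  van 1: 1150 + 500 = 1650
  van 2: 650 + 650 + 350 = 1650
  van 3: 550 + 550 + 400 = 1500
  van 4: 400 + 300 + 300 + 200 = 1200
This matches the lower bound, so 4 is optimal.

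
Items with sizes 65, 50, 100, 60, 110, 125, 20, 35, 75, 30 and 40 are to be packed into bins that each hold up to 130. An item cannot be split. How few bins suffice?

6

Total = 125 + 110 + 100 + 75 + 65 + 60 + 50 + 40 + 35 + 30 + 20 = 710.
Lower bound: ⌈710/130⌉ = 6 bins.
A packing using 6 bins:
  bin 1: 125 = 125
  bin 2: 110 + 20 = 130
  bin 3: 100 + 30 = 130
  bin 4: 75 + 50 = 125
  bin 5: 65 + 60 = 125
  bin 6: 40 + 35 = 75
This matches the lower bound, so 6 is optimal.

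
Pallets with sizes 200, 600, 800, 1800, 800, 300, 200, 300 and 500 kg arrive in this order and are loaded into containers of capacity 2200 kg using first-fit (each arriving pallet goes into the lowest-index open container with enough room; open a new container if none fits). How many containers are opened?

  200 → container 1 (new)  [load 200/2200]
  600 → container 1  [load 800/2200]
  800 → container 1  [load 1600/2200]
  1800 → container 2 (new)  [load 1800/2200]
  800 → container 3 (new)  [load 800/2200]
  300 → container 1  [load 1900/2200]
  200 → container 1  [load 2100/2200]
  300 → container 2  [load 2100/2200]
  500 → container 3  [load 1300/2200]
3 containers opened.

3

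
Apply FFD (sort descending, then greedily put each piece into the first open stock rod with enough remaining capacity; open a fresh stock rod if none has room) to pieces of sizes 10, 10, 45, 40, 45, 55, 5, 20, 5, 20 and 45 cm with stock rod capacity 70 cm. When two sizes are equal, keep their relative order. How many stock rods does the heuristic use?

Sorted descending: 55, 45, 45, 45, 40, 20, 20, 10, 10, 5, 5.
  55 → stock rod 1 (new)  [load 55/70]
  45 → stock rod 2 (new)  [load 45/70]
  45 → stock rod 3 (new)  [load 45/70]
  45 → stock rod 4 (new)  [load 45/70]
  40 → stock rod 5 (new)  [load 40/70]
  20 → stock rod 2  [load 65/70]
  20 → stock rod 3  [load 65/70]
  10 → stock rod 1  [load 65/70]
  10 → stock rod 4  [load 55/70]
  5 → stock rod 1  [load 70/70]
  5 → stock rod 2  [load 70/70]
5 stock rods opened.

5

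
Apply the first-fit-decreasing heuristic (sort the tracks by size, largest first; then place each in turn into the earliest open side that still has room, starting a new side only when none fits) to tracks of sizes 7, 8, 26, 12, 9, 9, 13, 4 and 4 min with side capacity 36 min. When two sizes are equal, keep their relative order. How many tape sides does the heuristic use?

Sorted descending: 26, 13, 12, 9, 9, 8, 7, 4, 4.
  26 → side 1 (new)  [load 26/36]
  13 → side 2 (new)  [load 13/36]
  12 → side 2  [load 25/36]
  9 → side 1  [load 35/36]
  9 → side 2  [load 34/36]
  8 → side 3 (new)  [load 8/36]
  7 → side 3  [load 15/36]
  4 → side 3  [load 19/36]
  4 → side 3  [load 23/36]
3 tape sides opened.

3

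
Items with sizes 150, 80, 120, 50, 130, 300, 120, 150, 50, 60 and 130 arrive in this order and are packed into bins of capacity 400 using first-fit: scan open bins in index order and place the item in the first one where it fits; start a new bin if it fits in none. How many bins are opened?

4

  150 → bin 1 (new)  [load 150/400]
  80 → bin 1  [load 230/400]
  120 → bin 1  [load 350/400]
  50 → bin 1  [load 400/400]
  130 → bin 2 (new)  [load 130/400]
  300 → bin 3 (new)  [load 300/400]
  120 → bin 2  [load 250/400]
  150 → bin 2  [load 400/400]
  50 → bin 3  [load 350/400]
  60 → bin 4 (new)  [load 60/400]
  130 → bin 4  [load 190/400]
4 bins opened.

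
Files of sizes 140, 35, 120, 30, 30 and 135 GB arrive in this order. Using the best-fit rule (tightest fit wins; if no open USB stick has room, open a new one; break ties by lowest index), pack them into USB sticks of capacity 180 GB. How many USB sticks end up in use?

  140 → USB stick 1 (new)  [load 140/180]
  35 → USB stick 1  [load 175/180]
  120 → USB stick 2 (new)  [load 120/180]
  30 → USB stick 2  [load 150/180]
  30 → USB stick 2  [load 180/180]
  135 → USB stick 3 (new)  [load 135/180]
3 USB sticks opened.

3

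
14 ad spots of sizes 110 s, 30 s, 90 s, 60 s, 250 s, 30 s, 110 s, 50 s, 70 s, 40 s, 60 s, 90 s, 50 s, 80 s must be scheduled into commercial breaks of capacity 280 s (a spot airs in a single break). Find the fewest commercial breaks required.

Total = 250 + 110 + 110 + 90 + 90 + 80 + 70 + 60 + 60 + 50 + 50 + 40 + 30 + 30 = 1120 s.
Lower bound: ⌈1120/280⌉ = 4 commercial breaks.
A packing using 4 commercial breaks:
  break 1: 250 + 30 = 280
  break 2: 110 + 110 + 60 = 280
  break 3: 90 + 90 + 70 + 30 = 280
  break 4: 80 + 60 + 50 + 50 + 40 = 280
This matches the lower bound, so 4 is optimal.

4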